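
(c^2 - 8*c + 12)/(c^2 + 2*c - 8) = (c - 6)/(c + 4)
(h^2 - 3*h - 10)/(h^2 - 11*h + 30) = (h + 2)/(h - 6)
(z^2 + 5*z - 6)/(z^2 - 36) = (z - 1)/(z - 6)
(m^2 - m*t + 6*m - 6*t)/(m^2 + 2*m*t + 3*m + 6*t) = (m^2 - m*t + 6*m - 6*t)/(m^2 + 2*m*t + 3*m + 6*t)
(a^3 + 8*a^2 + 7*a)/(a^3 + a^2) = (a + 7)/a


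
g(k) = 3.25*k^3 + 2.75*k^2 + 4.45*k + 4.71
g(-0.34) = 3.39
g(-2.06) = -21.20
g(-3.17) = -85.29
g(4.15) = 302.83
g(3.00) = 130.56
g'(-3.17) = 84.99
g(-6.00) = -624.99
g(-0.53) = 2.64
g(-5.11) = -379.88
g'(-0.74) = 5.72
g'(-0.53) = 4.27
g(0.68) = 10.03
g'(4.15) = 195.19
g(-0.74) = 1.61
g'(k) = 9.75*k^2 + 5.5*k + 4.45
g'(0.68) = 12.70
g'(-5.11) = 230.94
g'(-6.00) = 322.45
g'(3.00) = 108.70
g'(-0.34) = 3.71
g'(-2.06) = 34.50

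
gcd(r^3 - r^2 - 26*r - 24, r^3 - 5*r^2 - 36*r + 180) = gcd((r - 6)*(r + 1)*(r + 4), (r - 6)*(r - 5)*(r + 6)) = r - 6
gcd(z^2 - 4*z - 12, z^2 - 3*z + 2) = 1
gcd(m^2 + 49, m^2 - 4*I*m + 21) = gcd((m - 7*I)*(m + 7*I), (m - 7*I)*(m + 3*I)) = m - 7*I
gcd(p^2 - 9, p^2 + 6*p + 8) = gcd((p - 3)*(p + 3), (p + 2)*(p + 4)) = 1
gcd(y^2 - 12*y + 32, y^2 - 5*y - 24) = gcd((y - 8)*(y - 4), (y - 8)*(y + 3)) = y - 8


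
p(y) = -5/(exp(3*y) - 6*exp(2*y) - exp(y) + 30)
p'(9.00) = 0.00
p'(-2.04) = -0.00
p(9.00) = 0.00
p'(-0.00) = -0.09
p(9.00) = 0.00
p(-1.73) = -0.17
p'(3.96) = 0.00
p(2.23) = -0.02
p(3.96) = -0.00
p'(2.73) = 0.01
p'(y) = -5*(-3*exp(3*y) + 12*exp(2*y) + exp(y))/(exp(3*y) - 6*exp(2*y) - exp(y) + 30)^2 = (15*exp(2*y) - 60*exp(y) - 5)*exp(y)/(exp(3*y) - 6*exp(2*y) - exp(y) + 30)^2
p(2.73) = -0.00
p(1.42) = 0.83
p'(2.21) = 0.08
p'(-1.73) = -0.00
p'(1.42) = 0.40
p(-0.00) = -0.21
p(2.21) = -0.02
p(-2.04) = -0.17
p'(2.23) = 0.07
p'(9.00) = 0.00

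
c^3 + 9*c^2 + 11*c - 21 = (c - 1)*(c + 3)*(c + 7)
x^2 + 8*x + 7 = (x + 1)*(x + 7)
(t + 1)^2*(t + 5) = t^3 + 7*t^2 + 11*t + 5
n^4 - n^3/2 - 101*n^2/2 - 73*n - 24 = (n - 8)*(n + 1/2)*(n + 1)*(n + 6)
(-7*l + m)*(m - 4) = -7*l*m + 28*l + m^2 - 4*m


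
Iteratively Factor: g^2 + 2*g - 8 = (g - 2)*(g + 4)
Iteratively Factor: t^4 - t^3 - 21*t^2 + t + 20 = (t - 5)*(t^3 + 4*t^2 - t - 4) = (t - 5)*(t - 1)*(t^2 + 5*t + 4) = (t - 5)*(t - 1)*(t + 4)*(t + 1)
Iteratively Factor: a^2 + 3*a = (a)*(a + 3)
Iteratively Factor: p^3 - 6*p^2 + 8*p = (p)*(p^2 - 6*p + 8) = p*(p - 2)*(p - 4)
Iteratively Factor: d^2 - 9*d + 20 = (d - 4)*(d - 5)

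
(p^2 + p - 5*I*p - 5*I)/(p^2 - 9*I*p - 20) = (p + 1)/(p - 4*I)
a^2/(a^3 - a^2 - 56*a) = a/(a^2 - a - 56)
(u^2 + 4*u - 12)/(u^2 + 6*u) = (u - 2)/u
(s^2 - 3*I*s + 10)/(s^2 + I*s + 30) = (s + 2*I)/(s + 6*I)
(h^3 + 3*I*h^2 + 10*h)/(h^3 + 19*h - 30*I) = h/(h - 3*I)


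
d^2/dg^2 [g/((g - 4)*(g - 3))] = 2*(g^3 - 36*g + 84)/(g^6 - 21*g^5 + 183*g^4 - 847*g^3 + 2196*g^2 - 3024*g + 1728)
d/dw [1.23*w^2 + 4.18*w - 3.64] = 2.46*w + 4.18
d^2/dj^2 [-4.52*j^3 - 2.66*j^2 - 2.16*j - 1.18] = -27.12*j - 5.32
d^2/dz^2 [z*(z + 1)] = 2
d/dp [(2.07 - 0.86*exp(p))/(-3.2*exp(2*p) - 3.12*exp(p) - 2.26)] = (-2.752*exp(2*p) + 13.248*exp(p) + 8.402)*exp(p)/(10.24*exp(4*p) + 19.968*exp(3*p) + 24.1984*exp(2*p) + 14.1024*exp(p) + 5.1076)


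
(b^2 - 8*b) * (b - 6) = b^3 - 14*b^2 + 48*b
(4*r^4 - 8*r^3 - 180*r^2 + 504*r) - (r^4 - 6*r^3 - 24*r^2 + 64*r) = 3*r^4 - 2*r^3 - 156*r^2 + 440*r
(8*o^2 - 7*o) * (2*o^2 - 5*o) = 16*o^4 - 54*o^3 + 35*o^2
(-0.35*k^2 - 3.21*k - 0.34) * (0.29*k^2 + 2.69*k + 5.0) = -0.1015*k^4 - 1.8724*k^3 - 10.4835*k^2 - 16.9646*k - 1.7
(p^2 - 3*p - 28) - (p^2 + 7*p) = -10*p - 28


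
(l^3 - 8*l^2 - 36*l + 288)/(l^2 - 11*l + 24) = (l^2 - 36)/(l - 3)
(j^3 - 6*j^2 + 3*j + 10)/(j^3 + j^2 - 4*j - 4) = (j - 5)/(j + 2)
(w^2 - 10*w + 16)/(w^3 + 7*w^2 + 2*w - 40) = (w - 8)/(w^2 + 9*w + 20)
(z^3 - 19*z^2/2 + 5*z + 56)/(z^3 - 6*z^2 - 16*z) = (z - 7/2)/z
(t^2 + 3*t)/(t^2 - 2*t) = (t + 3)/(t - 2)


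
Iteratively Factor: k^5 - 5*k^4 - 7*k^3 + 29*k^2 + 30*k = (k + 2)*(k^4 - 7*k^3 + 7*k^2 + 15*k) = k*(k + 2)*(k^3 - 7*k^2 + 7*k + 15) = k*(k - 5)*(k + 2)*(k^2 - 2*k - 3) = k*(k - 5)*(k + 1)*(k + 2)*(k - 3)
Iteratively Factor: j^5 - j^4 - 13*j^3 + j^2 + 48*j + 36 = (j - 3)*(j^4 + 2*j^3 - 7*j^2 - 20*j - 12) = (j - 3)*(j + 2)*(j^3 - 7*j - 6) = (j - 3)^2*(j + 2)*(j^2 + 3*j + 2) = (j - 3)^2*(j + 2)^2*(j + 1)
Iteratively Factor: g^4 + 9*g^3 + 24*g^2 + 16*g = (g)*(g^3 + 9*g^2 + 24*g + 16) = g*(g + 1)*(g^2 + 8*g + 16) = g*(g + 1)*(g + 4)*(g + 4)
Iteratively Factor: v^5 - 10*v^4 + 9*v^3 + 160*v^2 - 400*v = (v - 4)*(v^4 - 6*v^3 - 15*v^2 + 100*v) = (v - 5)*(v - 4)*(v^3 - v^2 - 20*v) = (v - 5)^2*(v - 4)*(v^2 + 4*v) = (v - 5)^2*(v - 4)*(v + 4)*(v)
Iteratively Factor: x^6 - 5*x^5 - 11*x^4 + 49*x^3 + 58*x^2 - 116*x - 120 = (x + 2)*(x^5 - 7*x^4 + 3*x^3 + 43*x^2 - 28*x - 60) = (x - 3)*(x + 2)*(x^4 - 4*x^3 - 9*x^2 + 16*x + 20) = (x - 3)*(x + 2)^2*(x^3 - 6*x^2 + 3*x + 10) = (x - 3)*(x + 1)*(x + 2)^2*(x^2 - 7*x + 10) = (x - 5)*(x - 3)*(x + 1)*(x + 2)^2*(x - 2)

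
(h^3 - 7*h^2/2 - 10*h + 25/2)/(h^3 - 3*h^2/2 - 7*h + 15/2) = (h - 5)/(h - 3)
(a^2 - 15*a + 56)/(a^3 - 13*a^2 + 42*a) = (a - 8)/(a*(a - 6))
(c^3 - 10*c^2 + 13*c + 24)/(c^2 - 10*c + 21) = (c^2 - 7*c - 8)/(c - 7)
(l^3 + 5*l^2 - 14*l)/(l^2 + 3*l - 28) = l*(l - 2)/(l - 4)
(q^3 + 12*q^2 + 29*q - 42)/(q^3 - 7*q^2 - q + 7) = (q^2 + 13*q + 42)/(q^2 - 6*q - 7)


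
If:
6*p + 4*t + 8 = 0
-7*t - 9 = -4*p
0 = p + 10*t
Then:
No Solution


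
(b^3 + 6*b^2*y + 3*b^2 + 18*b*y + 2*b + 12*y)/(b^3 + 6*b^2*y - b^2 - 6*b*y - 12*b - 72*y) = (b^2 + 3*b + 2)/(b^2 - b - 12)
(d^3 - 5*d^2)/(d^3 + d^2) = (d - 5)/(d + 1)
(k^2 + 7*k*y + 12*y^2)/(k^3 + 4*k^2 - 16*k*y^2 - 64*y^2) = (-k - 3*y)/(-k^2 + 4*k*y - 4*k + 16*y)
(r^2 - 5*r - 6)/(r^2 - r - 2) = (r - 6)/(r - 2)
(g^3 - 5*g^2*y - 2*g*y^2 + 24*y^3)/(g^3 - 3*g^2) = (g^3 - 5*g^2*y - 2*g*y^2 + 24*y^3)/(g^2*(g - 3))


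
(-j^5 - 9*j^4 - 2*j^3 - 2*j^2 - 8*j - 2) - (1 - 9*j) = -j^5 - 9*j^4 - 2*j^3 - 2*j^2 + j - 3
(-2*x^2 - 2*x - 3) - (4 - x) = -2*x^2 - x - 7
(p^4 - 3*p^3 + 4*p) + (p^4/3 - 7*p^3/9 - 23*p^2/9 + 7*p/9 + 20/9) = 4*p^4/3 - 34*p^3/9 - 23*p^2/9 + 43*p/9 + 20/9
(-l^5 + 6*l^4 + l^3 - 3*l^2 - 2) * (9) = -9*l^5 + 54*l^4 + 9*l^3 - 27*l^2 - 18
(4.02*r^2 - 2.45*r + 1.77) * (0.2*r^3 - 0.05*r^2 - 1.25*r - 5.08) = 0.804*r^5 - 0.691*r^4 - 4.5485*r^3 - 17.4476*r^2 + 10.2335*r - 8.9916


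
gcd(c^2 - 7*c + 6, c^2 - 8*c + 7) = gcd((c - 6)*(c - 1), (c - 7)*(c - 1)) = c - 1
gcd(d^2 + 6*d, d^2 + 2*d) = d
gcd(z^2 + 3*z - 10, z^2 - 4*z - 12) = 1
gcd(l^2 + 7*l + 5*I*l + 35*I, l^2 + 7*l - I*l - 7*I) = l + 7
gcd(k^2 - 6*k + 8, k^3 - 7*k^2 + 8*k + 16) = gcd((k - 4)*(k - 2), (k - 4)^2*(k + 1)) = k - 4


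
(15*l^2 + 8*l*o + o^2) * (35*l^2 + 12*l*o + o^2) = 525*l^4 + 460*l^3*o + 146*l^2*o^2 + 20*l*o^3 + o^4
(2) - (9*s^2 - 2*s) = -9*s^2 + 2*s + 2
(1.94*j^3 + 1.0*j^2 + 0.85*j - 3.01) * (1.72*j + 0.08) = 3.3368*j^4 + 1.8752*j^3 + 1.542*j^2 - 5.1092*j - 0.2408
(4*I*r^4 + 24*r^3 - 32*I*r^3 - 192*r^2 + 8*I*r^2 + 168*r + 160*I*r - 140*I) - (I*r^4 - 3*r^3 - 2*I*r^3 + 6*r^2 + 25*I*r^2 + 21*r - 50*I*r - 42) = 3*I*r^4 + 27*r^3 - 30*I*r^3 - 198*r^2 - 17*I*r^2 + 147*r + 210*I*r + 42 - 140*I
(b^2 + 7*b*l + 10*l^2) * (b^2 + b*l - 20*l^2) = b^4 + 8*b^3*l - 3*b^2*l^2 - 130*b*l^3 - 200*l^4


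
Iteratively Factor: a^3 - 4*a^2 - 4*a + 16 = (a - 4)*(a^2 - 4) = (a - 4)*(a - 2)*(a + 2)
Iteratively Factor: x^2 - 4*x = (x - 4)*(x)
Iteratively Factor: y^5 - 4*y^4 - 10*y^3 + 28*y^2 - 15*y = (y)*(y^4 - 4*y^3 - 10*y^2 + 28*y - 15) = y*(y - 5)*(y^3 + y^2 - 5*y + 3) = y*(y - 5)*(y + 3)*(y^2 - 2*y + 1) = y*(y - 5)*(y - 1)*(y + 3)*(y - 1)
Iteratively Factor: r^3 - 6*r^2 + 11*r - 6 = (r - 3)*(r^2 - 3*r + 2) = (r - 3)*(r - 2)*(r - 1)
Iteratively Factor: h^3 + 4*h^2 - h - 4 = (h + 4)*(h^2 - 1) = (h + 1)*(h + 4)*(h - 1)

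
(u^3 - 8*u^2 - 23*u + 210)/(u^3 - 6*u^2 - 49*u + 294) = (u + 5)/(u + 7)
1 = 1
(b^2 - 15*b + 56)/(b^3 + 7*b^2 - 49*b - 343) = (b - 8)/(b^2 + 14*b + 49)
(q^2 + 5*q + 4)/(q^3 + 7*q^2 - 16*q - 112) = (q + 1)/(q^2 + 3*q - 28)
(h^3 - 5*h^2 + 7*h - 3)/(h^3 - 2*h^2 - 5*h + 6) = (h - 1)/(h + 2)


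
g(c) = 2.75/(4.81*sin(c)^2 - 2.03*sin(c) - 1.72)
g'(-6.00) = -0.48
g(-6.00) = -1.44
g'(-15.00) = -6.48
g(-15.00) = 1.68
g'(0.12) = 0.67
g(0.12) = -1.45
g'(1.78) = 5.24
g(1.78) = 3.07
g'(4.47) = -0.33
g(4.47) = 0.57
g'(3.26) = -4.33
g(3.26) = -1.95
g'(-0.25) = 13.78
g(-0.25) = -2.98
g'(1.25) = -13.11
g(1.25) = 4.01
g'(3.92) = -3.99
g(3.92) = 1.32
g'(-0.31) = 30.48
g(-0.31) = -4.21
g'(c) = 2.75*(-9.62*sin(c)*cos(c) + 2.03*cos(c))/(4.81*sin(c)^2 - 2.03*sin(c) - 1.72)^2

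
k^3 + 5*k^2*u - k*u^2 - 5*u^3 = (k - u)*(k + u)*(k + 5*u)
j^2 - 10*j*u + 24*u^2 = (j - 6*u)*(j - 4*u)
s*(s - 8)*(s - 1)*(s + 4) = s^4 - 5*s^3 - 28*s^2 + 32*s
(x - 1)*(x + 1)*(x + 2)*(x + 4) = x^4 + 6*x^3 + 7*x^2 - 6*x - 8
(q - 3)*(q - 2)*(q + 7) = q^3 + 2*q^2 - 29*q + 42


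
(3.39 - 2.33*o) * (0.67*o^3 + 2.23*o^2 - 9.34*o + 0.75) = -1.5611*o^4 - 2.9246*o^3 + 29.3219*o^2 - 33.4101*o + 2.5425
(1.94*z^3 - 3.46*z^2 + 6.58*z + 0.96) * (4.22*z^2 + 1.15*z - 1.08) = 8.1868*z^5 - 12.3702*z^4 + 21.6934*z^3 + 15.355*z^2 - 6.0024*z - 1.0368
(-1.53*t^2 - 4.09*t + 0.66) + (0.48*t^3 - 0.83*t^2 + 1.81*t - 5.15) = 0.48*t^3 - 2.36*t^2 - 2.28*t - 4.49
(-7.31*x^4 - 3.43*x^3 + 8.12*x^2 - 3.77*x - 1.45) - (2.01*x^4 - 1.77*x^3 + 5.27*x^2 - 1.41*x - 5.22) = -9.32*x^4 - 1.66*x^3 + 2.85*x^2 - 2.36*x + 3.77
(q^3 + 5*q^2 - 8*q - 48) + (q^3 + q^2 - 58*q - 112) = 2*q^3 + 6*q^2 - 66*q - 160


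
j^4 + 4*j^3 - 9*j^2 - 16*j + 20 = (j - 2)*(j - 1)*(j + 2)*(j + 5)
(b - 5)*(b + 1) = b^2 - 4*b - 5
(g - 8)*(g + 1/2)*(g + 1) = g^3 - 13*g^2/2 - 23*g/2 - 4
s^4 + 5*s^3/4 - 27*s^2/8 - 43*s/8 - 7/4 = (s - 2)*(s + 1/2)*(s + 1)*(s + 7/4)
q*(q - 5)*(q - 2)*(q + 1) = q^4 - 6*q^3 + 3*q^2 + 10*q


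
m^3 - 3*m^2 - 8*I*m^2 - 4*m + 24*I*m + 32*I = (m - 4)*(m + 1)*(m - 8*I)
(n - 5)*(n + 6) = n^2 + n - 30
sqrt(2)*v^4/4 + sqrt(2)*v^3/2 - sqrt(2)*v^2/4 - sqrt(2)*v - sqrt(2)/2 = (v/2 + 1/2)*(v - sqrt(2))*(v + sqrt(2))*(sqrt(2)*v/2 + sqrt(2)/2)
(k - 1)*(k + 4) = k^2 + 3*k - 4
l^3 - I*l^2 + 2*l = l*(l - 2*I)*(l + I)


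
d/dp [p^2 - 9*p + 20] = 2*p - 9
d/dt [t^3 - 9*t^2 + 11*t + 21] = 3*t^2 - 18*t + 11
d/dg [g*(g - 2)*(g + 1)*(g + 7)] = 4*g^3 + 18*g^2 - 18*g - 14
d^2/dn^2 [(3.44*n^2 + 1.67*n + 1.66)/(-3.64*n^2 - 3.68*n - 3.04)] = (5.6843418860808e-14*n^4 + 47.905312*n^3 + 96.427968*n^2 - 22.5388800000001*n - 34.439936)/(48.228544*n^6 + 146.275584*n^5 + 268.71936*n^4 + 294.16448*n^3 + 224.42496*n^2 + 102.027264*n + 28.094464)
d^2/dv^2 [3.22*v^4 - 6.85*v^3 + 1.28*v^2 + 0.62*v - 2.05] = 38.64*v^2 - 41.1*v + 2.56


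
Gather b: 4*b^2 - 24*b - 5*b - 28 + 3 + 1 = 4*b^2 - 29*b - 24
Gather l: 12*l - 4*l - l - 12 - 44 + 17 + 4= 7*l - 35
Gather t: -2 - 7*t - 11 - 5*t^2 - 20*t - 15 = -5*t^2 - 27*t - 28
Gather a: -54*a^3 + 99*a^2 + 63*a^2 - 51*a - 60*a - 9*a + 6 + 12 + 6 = -54*a^3 + 162*a^2 - 120*a + 24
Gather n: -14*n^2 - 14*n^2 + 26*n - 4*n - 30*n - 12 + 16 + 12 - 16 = -28*n^2 - 8*n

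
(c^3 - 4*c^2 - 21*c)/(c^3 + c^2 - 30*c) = (c^2 - 4*c - 21)/(c^2 + c - 30)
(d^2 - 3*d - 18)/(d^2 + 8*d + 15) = (d - 6)/(d + 5)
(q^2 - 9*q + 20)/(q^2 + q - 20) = (q - 5)/(q + 5)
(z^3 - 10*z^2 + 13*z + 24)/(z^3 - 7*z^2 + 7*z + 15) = (z - 8)/(z - 5)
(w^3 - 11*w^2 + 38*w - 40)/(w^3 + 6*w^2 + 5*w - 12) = (w^3 - 11*w^2 + 38*w - 40)/(w^3 + 6*w^2 + 5*w - 12)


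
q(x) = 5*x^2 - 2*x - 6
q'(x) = 10*x - 2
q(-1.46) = 7.58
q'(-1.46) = -16.60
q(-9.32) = 446.95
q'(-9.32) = -95.20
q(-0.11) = -5.72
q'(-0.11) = -3.10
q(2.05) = 10.91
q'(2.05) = 18.50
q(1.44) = 1.49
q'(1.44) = 12.40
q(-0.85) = -0.69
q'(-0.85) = -10.50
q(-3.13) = 49.24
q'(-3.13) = -33.30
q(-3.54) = 63.74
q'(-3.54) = -37.40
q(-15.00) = 1149.00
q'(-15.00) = -152.00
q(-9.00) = 417.00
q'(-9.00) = -92.00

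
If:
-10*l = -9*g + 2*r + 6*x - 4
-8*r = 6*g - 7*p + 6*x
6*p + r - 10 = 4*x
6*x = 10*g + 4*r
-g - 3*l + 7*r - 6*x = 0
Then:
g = 7908/26471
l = -4750/26471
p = 59640/26471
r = 24246/26471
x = 29344/26471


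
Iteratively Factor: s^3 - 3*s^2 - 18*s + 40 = (s + 4)*(s^2 - 7*s + 10) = (s - 2)*(s + 4)*(s - 5)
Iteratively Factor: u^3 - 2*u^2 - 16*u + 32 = (u - 2)*(u^2 - 16) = (u - 2)*(u + 4)*(u - 4)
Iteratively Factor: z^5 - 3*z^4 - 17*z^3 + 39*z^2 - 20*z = (z + 4)*(z^4 - 7*z^3 + 11*z^2 - 5*z) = (z - 1)*(z + 4)*(z^3 - 6*z^2 + 5*z) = (z - 1)^2*(z + 4)*(z^2 - 5*z) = (z - 5)*(z - 1)^2*(z + 4)*(z)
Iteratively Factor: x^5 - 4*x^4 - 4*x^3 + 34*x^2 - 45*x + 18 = (x - 1)*(x^4 - 3*x^3 - 7*x^2 + 27*x - 18) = (x - 1)^2*(x^3 - 2*x^2 - 9*x + 18) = (x - 3)*(x - 1)^2*(x^2 + x - 6) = (x - 3)*(x - 1)^2*(x + 3)*(x - 2)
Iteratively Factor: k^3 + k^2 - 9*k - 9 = (k + 3)*(k^2 - 2*k - 3) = (k + 1)*(k + 3)*(k - 3)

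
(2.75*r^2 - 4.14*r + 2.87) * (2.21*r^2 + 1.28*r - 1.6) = 6.0775*r^4 - 5.6294*r^3 - 3.3565*r^2 + 10.2976*r - 4.592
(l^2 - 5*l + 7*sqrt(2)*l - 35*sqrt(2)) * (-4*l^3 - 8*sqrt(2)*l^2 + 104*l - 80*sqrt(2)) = -4*l^5 - 36*sqrt(2)*l^4 + 20*l^4 - 8*l^3 + 180*sqrt(2)*l^3 + 40*l^2 + 648*sqrt(2)*l^2 - 3240*sqrt(2)*l - 1120*l + 5600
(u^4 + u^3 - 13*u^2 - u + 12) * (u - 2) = u^5 - u^4 - 15*u^3 + 25*u^2 + 14*u - 24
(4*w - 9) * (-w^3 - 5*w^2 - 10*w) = -4*w^4 - 11*w^3 + 5*w^2 + 90*w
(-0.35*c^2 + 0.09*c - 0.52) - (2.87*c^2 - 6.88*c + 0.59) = -3.22*c^2 + 6.97*c - 1.11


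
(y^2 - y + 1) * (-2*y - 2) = -2*y^3 - 2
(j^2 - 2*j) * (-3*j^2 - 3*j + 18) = -3*j^4 + 3*j^3 + 24*j^2 - 36*j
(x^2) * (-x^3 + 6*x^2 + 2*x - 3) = -x^5 + 6*x^4 + 2*x^3 - 3*x^2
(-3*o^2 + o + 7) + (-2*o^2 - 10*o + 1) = -5*o^2 - 9*o + 8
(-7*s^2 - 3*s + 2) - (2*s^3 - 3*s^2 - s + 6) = -2*s^3 - 4*s^2 - 2*s - 4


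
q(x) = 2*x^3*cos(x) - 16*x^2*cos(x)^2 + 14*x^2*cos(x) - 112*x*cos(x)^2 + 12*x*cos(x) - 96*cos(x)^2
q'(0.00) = -100.00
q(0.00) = -96.00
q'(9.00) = -3930.50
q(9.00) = -4452.43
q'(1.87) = -324.39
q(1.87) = -56.30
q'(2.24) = -645.21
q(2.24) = -238.59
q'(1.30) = 101.09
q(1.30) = -7.55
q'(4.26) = 940.07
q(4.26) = -365.97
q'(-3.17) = 10.38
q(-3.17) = 59.26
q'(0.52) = 59.20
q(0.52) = -110.47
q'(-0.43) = -119.83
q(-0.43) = -44.45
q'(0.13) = -70.34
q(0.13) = -107.18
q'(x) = -2*x^3*sin(x) + 32*x^2*sin(x)*cos(x) - 14*x^2*sin(x) + 6*x^2*cos(x) + 224*x*sin(x)*cos(x) - 12*x*sin(x) - 32*x*cos(x)^2 + 28*x*cos(x) + 192*sin(x)*cos(x) - 112*cos(x)^2 + 12*cos(x)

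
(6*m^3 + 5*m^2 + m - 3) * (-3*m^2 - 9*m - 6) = -18*m^5 - 69*m^4 - 84*m^3 - 30*m^2 + 21*m + 18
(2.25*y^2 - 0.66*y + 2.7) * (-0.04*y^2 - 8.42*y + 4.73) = -0.09*y^4 - 18.9186*y^3 + 16.0917*y^2 - 25.8558*y + 12.771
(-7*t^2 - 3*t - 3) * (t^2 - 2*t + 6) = -7*t^4 + 11*t^3 - 39*t^2 - 12*t - 18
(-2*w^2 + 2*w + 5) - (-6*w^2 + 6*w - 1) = 4*w^2 - 4*w + 6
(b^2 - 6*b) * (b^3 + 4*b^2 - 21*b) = b^5 - 2*b^4 - 45*b^3 + 126*b^2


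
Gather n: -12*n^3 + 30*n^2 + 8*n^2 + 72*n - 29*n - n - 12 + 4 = -12*n^3 + 38*n^2 + 42*n - 8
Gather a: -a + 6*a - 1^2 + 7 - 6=5*a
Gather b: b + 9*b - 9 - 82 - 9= 10*b - 100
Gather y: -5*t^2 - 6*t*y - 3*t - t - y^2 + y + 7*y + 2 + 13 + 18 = -5*t^2 - 4*t - y^2 + y*(8 - 6*t) + 33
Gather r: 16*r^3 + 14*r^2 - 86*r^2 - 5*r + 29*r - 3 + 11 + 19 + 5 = 16*r^3 - 72*r^2 + 24*r + 32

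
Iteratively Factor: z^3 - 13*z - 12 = (z + 1)*(z^2 - z - 12) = (z - 4)*(z + 1)*(z + 3)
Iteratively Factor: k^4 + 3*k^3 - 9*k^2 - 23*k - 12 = (k + 1)*(k^3 + 2*k^2 - 11*k - 12) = (k + 1)*(k + 4)*(k^2 - 2*k - 3) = (k - 3)*(k + 1)*(k + 4)*(k + 1)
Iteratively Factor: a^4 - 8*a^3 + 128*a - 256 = (a + 4)*(a^3 - 12*a^2 + 48*a - 64) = (a - 4)*(a + 4)*(a^2 - 8*a + 16) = (a - 4)^2*(a + 4)*(a - 4)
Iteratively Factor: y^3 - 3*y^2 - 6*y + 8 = (y - 4)*(y^2 + y - 2) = (y - 4)*(y - 1)*(y + 2)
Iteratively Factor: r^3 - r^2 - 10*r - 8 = (r + 2)*(r^2 - 3*r - 4) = (r - 4)*(r + 2)*(r + 1)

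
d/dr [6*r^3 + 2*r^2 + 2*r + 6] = 18*r^2 + 4*r + 2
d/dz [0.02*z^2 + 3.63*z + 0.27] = 0.04*z + 3.63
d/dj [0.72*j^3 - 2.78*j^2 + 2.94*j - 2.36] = 2.16*j^2 - 5.56*j + 2.94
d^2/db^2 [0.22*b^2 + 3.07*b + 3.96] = 0.440000000000000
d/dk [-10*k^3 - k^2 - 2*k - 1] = -30*k^2 - 2*k - 2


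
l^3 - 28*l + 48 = (l - 4)*(l - 2)*(l + 6)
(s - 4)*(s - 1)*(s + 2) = s^3 - 3*s^2 - 6*s + 8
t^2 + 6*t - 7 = (t - 1)*(t + 7)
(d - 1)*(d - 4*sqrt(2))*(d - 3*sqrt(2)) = d^3 - 7*sqrt(2)*d^2 - d^2 + 7*sqrt(2)*d + 24*d - 24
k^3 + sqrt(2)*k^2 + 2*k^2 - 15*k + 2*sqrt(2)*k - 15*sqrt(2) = (k - 3)*(k + 5)*(k + sqrt(2))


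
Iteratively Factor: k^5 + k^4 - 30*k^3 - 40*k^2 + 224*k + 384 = (k + 2)*(k^4 - k^3 - 28*k^2 + 16*k + 192) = (k + 2)*(k + 4)*(k^3 - 5*k^2 - 8*k + 48) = (k - 4)*(k + 2)*(k + 4)*(k^2 - k - 12) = (k - 4)*(k + 2)*(k + 3)*(k + 4)*(k - 4)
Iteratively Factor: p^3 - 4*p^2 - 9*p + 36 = (p + 3)*(p^2 - 7*p + 12) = (p - 3)*(p + 3)*(p - 4)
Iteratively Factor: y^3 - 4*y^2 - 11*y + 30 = (y + 3)*(y^2 - 7*y + 10) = (y - 5)*(y + 3)*(y - 2)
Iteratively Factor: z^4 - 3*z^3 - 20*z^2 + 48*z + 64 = (z + 4)*(z^3 - 7*z^2 + 8*z + 16) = (z - 4)*(z + 4)*(z^2 - 3*z - 4) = (z - 4)^2*(z + 4)*(z + 1)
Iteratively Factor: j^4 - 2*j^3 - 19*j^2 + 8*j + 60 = (j - 5)*(j^3 + 3*j^2 - 4*j - 12) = (j - 5)*(j + 3)*(j^2 - 4) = (j - 5)*(j + 2)*(j + 3)*(j - 2)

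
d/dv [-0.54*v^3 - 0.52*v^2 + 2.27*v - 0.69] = -1.62*v^2 - 1.04*v + 2.27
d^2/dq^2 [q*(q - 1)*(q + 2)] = 6*q + 2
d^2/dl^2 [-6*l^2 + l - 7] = -12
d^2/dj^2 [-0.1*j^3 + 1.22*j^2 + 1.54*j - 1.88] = 2.44 - 0.6*j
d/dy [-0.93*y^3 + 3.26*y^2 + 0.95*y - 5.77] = -2.79*y^2 + 6.52*y + 0.95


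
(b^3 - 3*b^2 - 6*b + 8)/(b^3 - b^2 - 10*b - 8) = (b - 1)/(b + 1)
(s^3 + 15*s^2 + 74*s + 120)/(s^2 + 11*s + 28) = (s^2 + 11*s + 30)/(s + 7)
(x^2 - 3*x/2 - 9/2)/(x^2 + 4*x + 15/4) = 2*(x - 3)/(2*x + 5)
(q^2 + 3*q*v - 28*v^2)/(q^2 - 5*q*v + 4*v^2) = (q + 7*v)/(q - v)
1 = 1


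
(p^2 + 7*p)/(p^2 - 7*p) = (p + 7)/(p - 7)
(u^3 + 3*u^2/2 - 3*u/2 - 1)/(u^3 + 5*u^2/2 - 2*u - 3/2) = (u + 2)/(u + 3)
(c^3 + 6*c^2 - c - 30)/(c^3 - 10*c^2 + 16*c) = (c^2 + 8*c + 15)/(c*(c - 8))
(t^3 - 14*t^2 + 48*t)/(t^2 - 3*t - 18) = t*(t - 8)/(t + 3)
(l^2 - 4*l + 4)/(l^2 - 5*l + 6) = (l - 2)/(l - 3)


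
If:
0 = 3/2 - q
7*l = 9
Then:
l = 9/7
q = 3/2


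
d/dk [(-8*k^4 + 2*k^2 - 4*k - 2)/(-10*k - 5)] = 4*k*(3*k - 1)/5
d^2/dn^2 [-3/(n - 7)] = -6/(n - 7)^3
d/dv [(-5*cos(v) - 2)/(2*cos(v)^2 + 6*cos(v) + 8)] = (-5*cos(v)^2 - 4*cos(v) + 14)*sin(v)/(2*(cos(v)^2 + 3*cos(v) + 4)^2)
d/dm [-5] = 0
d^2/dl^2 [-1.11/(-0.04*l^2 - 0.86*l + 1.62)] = (-0.003552*l^2 - 0.076368*l + 1.11*(0.08*l + 0.86)*(0.16*l + 1.72) + 0.143856)/(0.04*l^2 + 0.86*l - 1.62)^3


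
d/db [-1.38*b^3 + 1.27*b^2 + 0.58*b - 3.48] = -4.14*b^2 + 2.54*b + 0.58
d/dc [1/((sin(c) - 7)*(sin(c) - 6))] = (13 - 2*sin(c))*cos(c)/((sin(c) - 7)^2*(sin(c) - 6)^2)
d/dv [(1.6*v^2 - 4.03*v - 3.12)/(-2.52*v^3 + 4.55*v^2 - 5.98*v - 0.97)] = (4.032*v^4 - 20.3112*v^3 - 14.8187*v^2 + 25.288*v - 14.7485)/(6.3504*v^6 - 22.932*v^5 + 50.8417*v^4 - 49.5292*v^3 + 26.9334*v^2 + 11.6012*v + 0.9409)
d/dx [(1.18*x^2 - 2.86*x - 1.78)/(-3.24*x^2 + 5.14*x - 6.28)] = (-3.2012*x^2 - 26.3552*x + 27.11)/(10.4976*x^4 - 33.3072*x^3 + 67.114*x^2 - 64.5584*x + 39.4384)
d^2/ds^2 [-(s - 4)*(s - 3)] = -2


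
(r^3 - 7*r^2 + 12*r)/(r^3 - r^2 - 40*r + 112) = r*(r - 3)/(r^2 + 3*r - 28)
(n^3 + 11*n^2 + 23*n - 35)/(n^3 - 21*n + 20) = (n + 7)/(n - 4)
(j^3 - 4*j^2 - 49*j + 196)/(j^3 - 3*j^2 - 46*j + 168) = (j - 7)/(j - 6)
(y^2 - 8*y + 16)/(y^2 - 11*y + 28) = (y - 4)/(y - 7)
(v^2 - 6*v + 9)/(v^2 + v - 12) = (v - 3)/(v + 4)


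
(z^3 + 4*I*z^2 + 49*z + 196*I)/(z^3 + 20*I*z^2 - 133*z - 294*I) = (z^2 - 3*I*z + 28)/(z^2 + 13*I*z - 42)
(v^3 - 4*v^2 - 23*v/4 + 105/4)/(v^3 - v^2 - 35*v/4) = (v - 3)/v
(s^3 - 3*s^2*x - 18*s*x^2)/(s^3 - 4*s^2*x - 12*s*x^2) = (s + 3*x)/(s + 2*x)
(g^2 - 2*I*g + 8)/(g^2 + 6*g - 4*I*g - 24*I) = (g + 2*I)/(g + 6)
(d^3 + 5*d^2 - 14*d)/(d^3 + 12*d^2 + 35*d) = (d - 2)/(d + 5)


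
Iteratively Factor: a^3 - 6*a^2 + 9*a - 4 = (a - 1)*(a^2 - 5*a + 4) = (a - 4)*(a - 1)*(a - 1)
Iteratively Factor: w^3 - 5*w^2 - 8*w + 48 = (w - 4)*(w^2 - w - 12) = (w - 4)^2*(w + 3)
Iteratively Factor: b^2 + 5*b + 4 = (b + 1)*(b + 4)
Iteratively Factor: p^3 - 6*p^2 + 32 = (p - 4)*(p^2 - 2*p - 8) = (p - 4)*(p + 2)*(p - 4)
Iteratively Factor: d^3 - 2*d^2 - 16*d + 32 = (d + 4)*(d^2 - 6*d + 8) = (d - 2)*(d + 4)*(d - 4)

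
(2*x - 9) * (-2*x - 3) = -4*x^2 + 12*x + 27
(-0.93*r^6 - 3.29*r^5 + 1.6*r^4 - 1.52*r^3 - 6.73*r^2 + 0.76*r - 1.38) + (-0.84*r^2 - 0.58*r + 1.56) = -0.93*r^6 - 3.29*r^5 + 1.6*r^4 - 1.52*r^3 - 7.57*r^2 + 0.18*r + 0.18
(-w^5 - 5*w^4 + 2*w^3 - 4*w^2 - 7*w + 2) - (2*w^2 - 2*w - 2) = -w^5 - 5*w^4 + 2*w^3 - 6*w^2 - 5*w + 4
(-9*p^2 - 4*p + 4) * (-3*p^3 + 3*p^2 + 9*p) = 27*p^5 - 15*p^4 - 105*p^3 - 24*p^2 + 36*p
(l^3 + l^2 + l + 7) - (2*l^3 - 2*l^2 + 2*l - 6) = -l^3 + 3*l^2 - l + 13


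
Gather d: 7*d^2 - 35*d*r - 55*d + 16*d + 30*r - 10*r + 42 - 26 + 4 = 7*d^2 + d*(-35*r - 39) + 20*r + 20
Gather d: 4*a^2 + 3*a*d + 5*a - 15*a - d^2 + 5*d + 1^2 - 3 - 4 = 4*a^2 - 10*a - d^2 + d*(3*a + 5) - 6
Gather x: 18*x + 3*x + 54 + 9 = 21*x + 63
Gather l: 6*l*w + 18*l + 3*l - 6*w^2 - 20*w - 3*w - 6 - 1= l*(6*w + 21) - 6*w^2 - 23*w - 7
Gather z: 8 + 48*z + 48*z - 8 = 96*z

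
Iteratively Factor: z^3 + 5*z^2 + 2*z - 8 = (z - 1)*(z^2 + 6*z + 8) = (z - 1)*(z + 2)*(z + 4)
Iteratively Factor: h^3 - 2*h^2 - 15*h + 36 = (h - 3)*(h^2 + h - 12) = (h - 3)^2*(h + 4)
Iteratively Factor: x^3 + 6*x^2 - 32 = (x + 4)*(x^2 + 2*x - 8) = (x + 4)^2*(x - 2)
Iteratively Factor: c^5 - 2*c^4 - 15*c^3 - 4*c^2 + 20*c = (c + 2)*(c^4 - 4*c^3 - 7*c^2 + 10*c) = (c + 2)^2*(c^3 - 6*c^2 + 5*c) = c*(c + 2)^2*(c^2 - 6*c + 5) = c*(c - 5)*(c + 2)^2*(c - 1)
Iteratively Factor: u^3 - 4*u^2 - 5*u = (u)*(u^2 - 4*u - 5) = u*(u + 1)*(u - 5)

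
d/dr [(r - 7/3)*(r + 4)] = 2*r + 5/3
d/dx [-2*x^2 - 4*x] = -4*x - 4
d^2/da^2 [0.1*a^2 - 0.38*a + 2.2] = 0.200000000000000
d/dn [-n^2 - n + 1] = -2*n - 1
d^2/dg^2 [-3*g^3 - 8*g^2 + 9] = -18*g - 16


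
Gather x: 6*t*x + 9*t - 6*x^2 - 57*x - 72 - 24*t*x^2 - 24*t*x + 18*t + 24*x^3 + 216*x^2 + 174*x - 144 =27*t + 24*x^3 + x^2*(210 - 24*t) + x*(117 - 18*t) - 216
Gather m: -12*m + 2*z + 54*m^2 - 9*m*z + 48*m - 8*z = 54*m^2 + m*(36 - 9*z) - 6*z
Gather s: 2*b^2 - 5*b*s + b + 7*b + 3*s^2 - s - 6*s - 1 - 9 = 2*b^2 + 8*b + 3*s^2 + s*(-5*b - 7) - 10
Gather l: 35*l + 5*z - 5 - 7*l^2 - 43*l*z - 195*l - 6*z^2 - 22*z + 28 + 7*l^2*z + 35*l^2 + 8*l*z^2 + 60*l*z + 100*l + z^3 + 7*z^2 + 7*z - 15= l^2*(7*z + 28) + l*(8*z^2 + 17*z - 60) + z^3 + z^2 - 10*z + 8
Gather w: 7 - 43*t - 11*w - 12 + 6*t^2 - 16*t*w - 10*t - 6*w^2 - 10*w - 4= 6*t^2 - 53*t - 6*w^2 + w*(-16*t - 21) - 9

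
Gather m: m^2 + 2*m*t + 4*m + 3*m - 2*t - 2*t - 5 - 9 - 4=m^2 + m*(2*t + 7) - 4*t - 18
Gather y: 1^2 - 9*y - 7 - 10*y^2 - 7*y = -10*y^2 - 16*y - 6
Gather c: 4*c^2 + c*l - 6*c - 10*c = 4*c^2 + c*(l - 16)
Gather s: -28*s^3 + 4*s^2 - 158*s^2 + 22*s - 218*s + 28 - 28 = -28*s^3 - 154*s^2 - 196*s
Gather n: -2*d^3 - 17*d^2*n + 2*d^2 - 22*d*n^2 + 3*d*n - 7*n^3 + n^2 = -2*d^3 + 2*d^2 - 7*n^3 + n^2*(1 - 22*d) + n*(-17*d^2 + 3*d)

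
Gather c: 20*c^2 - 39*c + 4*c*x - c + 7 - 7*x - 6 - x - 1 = 20*c^2 + c*(4*x - 40) - 8*x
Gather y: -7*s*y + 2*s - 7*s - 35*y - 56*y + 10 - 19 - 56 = -5*s + y*(-7*s - 91) - 65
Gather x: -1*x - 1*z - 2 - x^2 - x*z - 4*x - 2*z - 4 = -x^2 + x*(-z - 5) - 3*z - 6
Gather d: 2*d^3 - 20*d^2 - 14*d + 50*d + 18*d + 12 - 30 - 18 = 2*d^3 - 20*d^2 + 54*d - 36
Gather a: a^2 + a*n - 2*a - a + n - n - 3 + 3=a^2 + a*(n - 3)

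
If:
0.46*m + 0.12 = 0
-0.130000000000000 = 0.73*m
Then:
No Solution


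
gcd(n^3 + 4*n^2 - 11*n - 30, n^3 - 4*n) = n + 2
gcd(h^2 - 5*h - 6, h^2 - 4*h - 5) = h + 1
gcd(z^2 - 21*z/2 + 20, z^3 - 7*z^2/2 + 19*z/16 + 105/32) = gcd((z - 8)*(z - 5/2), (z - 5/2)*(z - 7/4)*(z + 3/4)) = z - 5/2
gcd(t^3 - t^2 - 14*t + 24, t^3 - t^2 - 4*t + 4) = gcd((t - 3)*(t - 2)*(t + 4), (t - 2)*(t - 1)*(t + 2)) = t - 2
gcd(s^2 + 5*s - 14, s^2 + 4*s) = 1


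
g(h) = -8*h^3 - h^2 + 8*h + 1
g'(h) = -24*h^2 - 2*h + 8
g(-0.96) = -0.52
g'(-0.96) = -12.20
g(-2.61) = 115.54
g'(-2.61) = -150.27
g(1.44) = -13.44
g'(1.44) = -44.65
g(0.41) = 3.56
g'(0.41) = 3.15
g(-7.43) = 3167.73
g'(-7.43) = -1302.06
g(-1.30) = 6.49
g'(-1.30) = -29.96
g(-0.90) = -1.18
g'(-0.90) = -9.64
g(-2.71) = 131.20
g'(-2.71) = -162.84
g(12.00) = -13871.00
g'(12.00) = -3472.00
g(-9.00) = 5680.00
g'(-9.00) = -1918.00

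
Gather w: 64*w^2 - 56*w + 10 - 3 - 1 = 64*w^2 - 56*w + 6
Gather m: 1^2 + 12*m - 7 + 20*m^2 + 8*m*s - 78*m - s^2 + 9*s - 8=20*m^2 + m*(8*s - 66) - s^2 + 9*s - 14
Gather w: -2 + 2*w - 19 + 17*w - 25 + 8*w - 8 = 27*w - 54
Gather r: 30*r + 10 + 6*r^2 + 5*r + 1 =6*r^2 + 35*r + 11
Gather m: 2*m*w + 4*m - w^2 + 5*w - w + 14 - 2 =m*(2*w + 4) - w^2 + 4*w + 12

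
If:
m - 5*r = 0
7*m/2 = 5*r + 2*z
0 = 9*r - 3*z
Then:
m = 0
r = 0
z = 0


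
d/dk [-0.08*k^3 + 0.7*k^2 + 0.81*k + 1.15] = -0.24*k^2 + 1.4*k + 0.81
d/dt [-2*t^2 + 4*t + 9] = 4 - 4*t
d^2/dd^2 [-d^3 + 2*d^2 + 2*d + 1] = 4 - 6*d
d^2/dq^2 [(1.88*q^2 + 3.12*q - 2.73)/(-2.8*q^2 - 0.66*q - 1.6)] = (-41.97312*q^3 + 178.9536*q^2 + 114.13584*q - 25.118584)/(21.952*q^6 + 15.5232*q^5 + 41.29104*q^4 + 18.028296*q^3 + 23.59488*q^2 + 5.0688*q + 4.096)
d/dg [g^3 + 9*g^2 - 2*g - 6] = 3*g^2 + 18*g - 2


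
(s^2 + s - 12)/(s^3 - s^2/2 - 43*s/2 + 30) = 2*(s^2 + s - 12)/(2*s^3 - s^2 - 43*s + 60)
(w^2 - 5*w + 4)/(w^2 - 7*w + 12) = (w - 1)/(w - 3)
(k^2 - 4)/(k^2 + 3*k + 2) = (k - 2)/(k + 1)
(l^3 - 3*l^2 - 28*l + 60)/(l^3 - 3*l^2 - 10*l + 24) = (l^2 - l - 30)/(l^2 - l - 12)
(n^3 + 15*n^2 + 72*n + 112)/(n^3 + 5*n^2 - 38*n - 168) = (n + 4)/(n - 6)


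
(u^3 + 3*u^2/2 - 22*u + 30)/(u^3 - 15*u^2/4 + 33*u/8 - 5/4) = 4*(2*u^2 + 7*u - 30)/(8*u^2 - 14*u + 5)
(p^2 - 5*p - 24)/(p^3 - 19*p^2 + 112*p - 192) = (p + 3)/(p^2 - 11*p + 24)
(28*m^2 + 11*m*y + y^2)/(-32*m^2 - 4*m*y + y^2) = (7*m + y)/(-8*m + y)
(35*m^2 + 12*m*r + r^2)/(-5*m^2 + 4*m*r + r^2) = (7*m + r)/(-m + r)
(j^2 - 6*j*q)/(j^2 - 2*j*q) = (j - 6*q)/(j - 2*q)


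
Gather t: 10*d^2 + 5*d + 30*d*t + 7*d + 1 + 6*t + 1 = 10*d^2 + 12*d + t*(30*d + 6) + 2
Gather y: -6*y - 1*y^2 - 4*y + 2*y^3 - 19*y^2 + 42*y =2*y^3 - 20*y^2 + 32*y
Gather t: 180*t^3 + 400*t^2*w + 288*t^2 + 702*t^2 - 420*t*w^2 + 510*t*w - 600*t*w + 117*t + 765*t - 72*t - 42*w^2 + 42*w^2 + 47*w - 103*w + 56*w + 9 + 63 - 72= 180*t^3 + t^2*(400*w + 990) + t*(-420*w^2 - 90*w + 810)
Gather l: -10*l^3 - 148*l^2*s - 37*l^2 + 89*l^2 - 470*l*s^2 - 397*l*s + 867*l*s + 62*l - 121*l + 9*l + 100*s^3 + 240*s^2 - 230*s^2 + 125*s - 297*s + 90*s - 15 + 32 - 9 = -10*l^3 + l^2*(52 - 148*s) + l*(-470*s^2 + 470*s - 50) + 100*s^3 + 10*s^2 - 82*s + 8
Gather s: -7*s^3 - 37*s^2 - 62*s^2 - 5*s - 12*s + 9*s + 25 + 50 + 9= -7*s^3 - 99*s^2 - 8*s + 84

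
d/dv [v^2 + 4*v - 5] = 2*v + 4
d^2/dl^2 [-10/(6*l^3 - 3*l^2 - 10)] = 60*(12*l^2*(3*l - 1)^2 + (6*l - 1)*(-6*l^3 + 3*l^2 + 10))/(-6*l^3 + 3*l^2 + 10)^3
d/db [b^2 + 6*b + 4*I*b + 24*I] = 2*b + 6 + 4*I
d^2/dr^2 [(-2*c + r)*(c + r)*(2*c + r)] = 2*c + 6*r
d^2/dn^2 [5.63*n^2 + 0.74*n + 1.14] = 11.2600000000000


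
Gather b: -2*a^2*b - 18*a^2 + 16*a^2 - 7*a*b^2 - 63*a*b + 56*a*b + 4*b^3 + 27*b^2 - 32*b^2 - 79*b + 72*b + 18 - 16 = -2*a^2 + 4*b^3 + b^2*(-7*a - 5) + b*(-2*a^2 - 7*a - 7) + 2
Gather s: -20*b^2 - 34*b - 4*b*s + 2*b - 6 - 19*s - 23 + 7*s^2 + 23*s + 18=-20*b^2 - 32*b + 7*s^2 + s*(4 - 4*b) - 11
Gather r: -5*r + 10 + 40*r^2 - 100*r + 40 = 40*r^2 - 105*r + 50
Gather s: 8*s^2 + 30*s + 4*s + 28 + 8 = 8*s^2 + 34*s + 36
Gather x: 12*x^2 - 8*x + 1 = 12*x^2 - 8*x + 1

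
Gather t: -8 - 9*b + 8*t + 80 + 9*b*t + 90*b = 81*b + t*(9*b + 8) + 72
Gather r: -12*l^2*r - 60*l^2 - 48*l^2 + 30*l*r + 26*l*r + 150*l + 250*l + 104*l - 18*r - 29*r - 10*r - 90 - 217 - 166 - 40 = -108*l^2 + 504*l + r*(-12*l^2 + 56*l - 57) - 513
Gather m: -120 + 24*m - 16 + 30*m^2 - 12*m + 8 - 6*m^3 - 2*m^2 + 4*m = -6*m^3 + 28*m^2 + 16*m - 128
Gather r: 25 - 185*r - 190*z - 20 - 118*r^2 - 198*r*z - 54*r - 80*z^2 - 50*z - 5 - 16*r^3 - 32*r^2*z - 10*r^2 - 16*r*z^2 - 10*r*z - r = -16*r^3 + r^2*(-32*z - 128) + r*(-16*z^2 - 208*z - 240) - 80*z^2 - 240*z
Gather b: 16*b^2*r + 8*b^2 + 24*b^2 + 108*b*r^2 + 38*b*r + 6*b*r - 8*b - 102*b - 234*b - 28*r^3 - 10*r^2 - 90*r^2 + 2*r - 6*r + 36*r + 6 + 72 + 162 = b^2*(16*r + 32) + b*(108*r^2 + 44*r - 344) - 28*r^3 - 100*r^2 + 32*r + 240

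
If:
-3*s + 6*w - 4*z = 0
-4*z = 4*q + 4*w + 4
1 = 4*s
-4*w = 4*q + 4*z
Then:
No Solution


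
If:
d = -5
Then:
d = -5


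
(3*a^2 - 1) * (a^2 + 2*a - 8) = 3*a^4 + 6*a^3 - 25*a^2 - 2*a + 8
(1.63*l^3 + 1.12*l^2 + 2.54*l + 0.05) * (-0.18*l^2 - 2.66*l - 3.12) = -0.2934*l^5 - 4.5374*l^4 - 8.522*l^3 - 10.2598*l^2 - 8.0578*l - 0.156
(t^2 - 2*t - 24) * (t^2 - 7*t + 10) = t^4 - 9*t^3 + 148*t - 240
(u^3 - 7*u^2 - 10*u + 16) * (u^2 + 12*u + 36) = u^5 + 5*u^4 - 58*u^3 - 356*u^2 - 168*u + 576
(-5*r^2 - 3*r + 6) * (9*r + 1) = -45*r^3 - 32*r^2 + 51*r + 6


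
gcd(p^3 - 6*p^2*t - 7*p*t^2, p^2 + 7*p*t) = p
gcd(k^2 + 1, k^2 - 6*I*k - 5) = k - I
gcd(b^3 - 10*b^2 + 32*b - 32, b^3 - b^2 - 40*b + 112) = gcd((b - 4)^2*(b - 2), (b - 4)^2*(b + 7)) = b^2 - 8*b + 16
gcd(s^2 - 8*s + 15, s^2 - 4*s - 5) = s - 5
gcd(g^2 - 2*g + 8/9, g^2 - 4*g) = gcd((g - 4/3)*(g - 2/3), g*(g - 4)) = 1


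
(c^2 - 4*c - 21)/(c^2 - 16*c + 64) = (c^2 - 4*c - 21)/(c^2 - 16*c + 64)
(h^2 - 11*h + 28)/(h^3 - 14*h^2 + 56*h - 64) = (h - 7)/(h^2 - 10*h + 16)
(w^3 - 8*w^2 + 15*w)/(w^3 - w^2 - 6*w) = (w - 5)/(w + 2)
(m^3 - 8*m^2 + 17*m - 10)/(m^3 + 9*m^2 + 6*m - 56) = (m^2 - 6*m + 5)/(m^2 + 11*m + 28)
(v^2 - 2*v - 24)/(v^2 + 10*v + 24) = (v - 6)/(v + 6)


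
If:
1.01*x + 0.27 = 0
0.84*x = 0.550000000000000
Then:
No Solution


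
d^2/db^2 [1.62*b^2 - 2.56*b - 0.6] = 3.24000000000000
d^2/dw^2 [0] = 0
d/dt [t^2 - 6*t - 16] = 2*t - 6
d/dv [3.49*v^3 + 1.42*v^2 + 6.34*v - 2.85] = 10.47*v^2 + 2.84*v + 6.34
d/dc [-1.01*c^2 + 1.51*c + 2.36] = 1.51 - 2.02*c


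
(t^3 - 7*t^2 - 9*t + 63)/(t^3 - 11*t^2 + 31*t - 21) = (t + 3)/(t - 1)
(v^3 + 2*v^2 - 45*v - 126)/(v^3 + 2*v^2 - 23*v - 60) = (v^2 - v - 42)/(v^2 - v - 20)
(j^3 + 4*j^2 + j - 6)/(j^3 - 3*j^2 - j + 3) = (j^2 + 5*j + 6)/(j^2 - 2*j - 3)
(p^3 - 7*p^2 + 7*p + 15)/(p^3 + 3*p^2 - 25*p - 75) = (p^2 - 2*p - 3)/(p^2 + 8*p + 15)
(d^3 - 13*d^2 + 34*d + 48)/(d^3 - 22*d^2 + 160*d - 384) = (d + 1)/(d - 8)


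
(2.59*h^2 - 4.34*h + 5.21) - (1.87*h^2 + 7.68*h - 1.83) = 0.72*h^2 - 12.02*h + 7.04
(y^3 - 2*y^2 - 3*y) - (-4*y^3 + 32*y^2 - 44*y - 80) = 5*y^3 - 34*y^2 + 41*y + 80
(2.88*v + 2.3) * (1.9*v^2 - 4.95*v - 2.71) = 5.472*v^3 - 9.886*v^2 - 19.1898*v - 6.233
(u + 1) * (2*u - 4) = 2*u^2 - 2*u - 4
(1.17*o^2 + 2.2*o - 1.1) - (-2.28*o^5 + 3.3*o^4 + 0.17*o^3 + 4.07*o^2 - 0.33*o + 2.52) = 2.28*o^5 - 3.3*o^4 - 0.17*o^3 - 2.9*o^2 + 2.53*o - 3.62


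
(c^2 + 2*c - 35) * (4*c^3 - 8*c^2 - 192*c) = 4*c^5 - 348*c^3 - 104*c^2 + 6720*c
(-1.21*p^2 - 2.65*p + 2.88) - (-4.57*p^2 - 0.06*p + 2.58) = 3.36*p^2 - 2.59*p + 0.3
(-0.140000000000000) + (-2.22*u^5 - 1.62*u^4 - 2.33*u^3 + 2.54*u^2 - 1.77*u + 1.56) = -2.22*u^5 - 1.62*u^4 - 2.33*u^3 + 2.54*u^2 - 1.77*u + 1.42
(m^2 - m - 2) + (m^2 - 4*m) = 2*m^2 - 5*m - 2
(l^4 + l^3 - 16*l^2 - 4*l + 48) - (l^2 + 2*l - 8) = l^4 + l^3 - 17*l^2 - 6*l + 56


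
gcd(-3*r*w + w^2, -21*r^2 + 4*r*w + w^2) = 3*r - w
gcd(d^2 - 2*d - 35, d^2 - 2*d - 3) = 1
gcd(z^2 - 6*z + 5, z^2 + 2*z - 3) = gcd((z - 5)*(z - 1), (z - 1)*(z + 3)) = z - 1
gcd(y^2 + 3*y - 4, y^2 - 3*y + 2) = y - 1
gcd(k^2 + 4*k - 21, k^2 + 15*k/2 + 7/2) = k + 7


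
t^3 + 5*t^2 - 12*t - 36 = (t - 3)*(t + 2)*(t + 6)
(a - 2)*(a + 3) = a^2 + a - 6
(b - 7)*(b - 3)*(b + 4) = b^3 - 6*b^2 - 19*b + 84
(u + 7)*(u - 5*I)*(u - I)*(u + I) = u^4 + 7*u^3 - 5*I*u^3 + u^2 - 35*I*u^2 + 7*u - 5*I*u - 35*I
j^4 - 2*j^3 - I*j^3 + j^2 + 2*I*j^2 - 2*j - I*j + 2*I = (j - 2)*(j - I)^2*(j + I)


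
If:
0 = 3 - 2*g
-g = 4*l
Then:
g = 3/2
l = -3/8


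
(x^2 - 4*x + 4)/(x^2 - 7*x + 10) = (x - 2)/(x - 5)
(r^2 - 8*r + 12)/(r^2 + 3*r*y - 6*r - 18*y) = (r - 2)/(r + 3*y)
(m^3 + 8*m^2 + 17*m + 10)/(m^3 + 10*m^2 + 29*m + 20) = (m + 2)/(m + 4)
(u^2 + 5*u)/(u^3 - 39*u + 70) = u*(u + 5)/(u^3 - 39*u + 70)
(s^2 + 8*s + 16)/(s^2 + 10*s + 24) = (s + 4)/(s + 6)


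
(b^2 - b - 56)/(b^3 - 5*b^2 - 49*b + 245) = (b - 8)/(b^2 - 12*b + 35)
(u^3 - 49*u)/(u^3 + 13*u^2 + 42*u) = (u - 7)/(u + 6)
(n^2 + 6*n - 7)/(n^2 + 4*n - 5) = (n + 7)/(n + 5)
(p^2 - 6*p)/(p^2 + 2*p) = (p - 6)/(p + 2)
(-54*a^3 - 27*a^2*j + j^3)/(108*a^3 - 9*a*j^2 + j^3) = (-3*a - j)/(6*a - j)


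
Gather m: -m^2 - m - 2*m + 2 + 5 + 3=-m^2 - 3*m + 10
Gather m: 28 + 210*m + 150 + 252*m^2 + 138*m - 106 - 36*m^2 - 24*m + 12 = 216*m^2 + 324*m + 84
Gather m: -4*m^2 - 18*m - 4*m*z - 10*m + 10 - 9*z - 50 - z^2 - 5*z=-4*m^2 + m*(-4*z - 28) - z^2 - 14*z - 40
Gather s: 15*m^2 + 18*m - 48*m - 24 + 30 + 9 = 15*m^2 - 30*m + 15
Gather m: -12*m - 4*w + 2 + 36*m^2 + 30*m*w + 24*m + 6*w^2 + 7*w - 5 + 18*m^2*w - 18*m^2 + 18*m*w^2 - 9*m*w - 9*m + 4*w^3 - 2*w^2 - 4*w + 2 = m^2*(18*w + 18) + m*(18*w^2 + 21*w + 3) + 4*w^3 + 4*w^2 - w - 1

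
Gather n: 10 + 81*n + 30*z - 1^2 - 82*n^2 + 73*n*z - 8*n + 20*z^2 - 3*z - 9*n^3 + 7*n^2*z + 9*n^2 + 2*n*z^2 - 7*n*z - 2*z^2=-9*n^3 + n^2*(7*z - 73) + n*(2*z^2 + 66*z + 73) + 18*z^2 + 27*z + 9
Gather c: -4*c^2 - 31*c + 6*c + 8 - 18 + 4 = -4*c^2 - 25*c - 6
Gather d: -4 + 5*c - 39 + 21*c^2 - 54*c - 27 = 21*c^2 - 49*c - 70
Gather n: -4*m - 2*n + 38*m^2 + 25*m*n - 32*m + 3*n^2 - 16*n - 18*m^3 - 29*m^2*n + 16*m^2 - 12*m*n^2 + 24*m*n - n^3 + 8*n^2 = -18*m^3 + 54*m^2 - 36*m - n^3 + n^2*(11 - 12*m) + n*(-29*m^2 + 49*m - 18)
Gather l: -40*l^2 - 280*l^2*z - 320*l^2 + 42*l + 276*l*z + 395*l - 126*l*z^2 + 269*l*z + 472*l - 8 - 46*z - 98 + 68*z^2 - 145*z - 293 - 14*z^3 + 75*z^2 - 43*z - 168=l^2*(-280*z - 360) + l*(-126*z^2 + 545*z + 909) - 14*z^3 + 143*z^2 - 234*z - 567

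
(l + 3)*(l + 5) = l^2 + 8*l + 15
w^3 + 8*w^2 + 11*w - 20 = (w - 1)*(w + 4)*(w + 5)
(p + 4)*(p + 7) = p^2 + 11*p + 28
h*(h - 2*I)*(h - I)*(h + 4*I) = h^4 + I*h^3 + 10*h^2 - 8*I*h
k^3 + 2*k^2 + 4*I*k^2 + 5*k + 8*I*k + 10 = (k + 2)*(k - I)*(k + 5*I)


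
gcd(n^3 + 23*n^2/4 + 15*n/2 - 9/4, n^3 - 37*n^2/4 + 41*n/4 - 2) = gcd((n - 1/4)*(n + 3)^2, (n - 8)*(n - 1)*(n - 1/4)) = n - 1/4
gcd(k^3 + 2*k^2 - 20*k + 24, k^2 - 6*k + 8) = k - 2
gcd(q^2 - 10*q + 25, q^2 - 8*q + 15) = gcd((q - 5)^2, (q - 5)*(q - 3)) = q - 5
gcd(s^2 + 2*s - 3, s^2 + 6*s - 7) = s - 1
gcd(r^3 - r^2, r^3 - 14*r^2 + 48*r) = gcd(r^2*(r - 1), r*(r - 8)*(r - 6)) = r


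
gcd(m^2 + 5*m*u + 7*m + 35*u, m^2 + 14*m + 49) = m + 7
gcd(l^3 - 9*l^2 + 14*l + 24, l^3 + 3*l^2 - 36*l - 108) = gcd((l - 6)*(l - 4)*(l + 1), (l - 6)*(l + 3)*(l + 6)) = l - 6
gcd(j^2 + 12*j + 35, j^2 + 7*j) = j + 7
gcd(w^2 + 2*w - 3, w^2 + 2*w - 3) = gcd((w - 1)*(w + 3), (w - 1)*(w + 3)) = w^2 + 2*w - 3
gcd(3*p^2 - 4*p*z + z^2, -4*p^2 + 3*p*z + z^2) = -p + z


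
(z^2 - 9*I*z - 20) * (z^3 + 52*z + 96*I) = z^5 - 9*I*z^4 + 32*z^3 - 372*I*z^2 - 176*z - 1920*I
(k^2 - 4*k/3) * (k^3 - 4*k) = k^5 - 4*k^4/3 - 4*k^3 + 16*k^2/3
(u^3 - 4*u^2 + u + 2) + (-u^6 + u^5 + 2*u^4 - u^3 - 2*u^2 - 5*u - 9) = -u^6 + u^5 + 2*u^4 - 6*u^2 - 4*u - 7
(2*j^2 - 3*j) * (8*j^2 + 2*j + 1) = 16*j^4 - 20*j^3 - 4*j^2 - 3*j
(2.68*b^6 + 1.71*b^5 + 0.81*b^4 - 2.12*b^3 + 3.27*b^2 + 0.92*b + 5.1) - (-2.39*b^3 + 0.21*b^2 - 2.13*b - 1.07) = 2.68*b^6 + 1.71*b^5 + 0.81*b^4 + 0.27*b^3 + 3.06*b^2 + 3.05*b + 6.17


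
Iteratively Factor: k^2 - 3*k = (k - 3)*(k)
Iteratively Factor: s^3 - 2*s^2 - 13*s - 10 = (s + 1)*(s^2 - 3*s - 10) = (s - 5)*(s + 1)*(s + 2)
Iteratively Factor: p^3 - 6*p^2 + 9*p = (p)*(p^2 - 6*p + 9) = p*(p - 3)*(p - 3)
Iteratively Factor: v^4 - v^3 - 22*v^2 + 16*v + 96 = (v - 3)*(v^3 + 2*v^2 - 16*v - 32) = (v - 3)*(v + 2)*(v^2 - 16) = (v - 3)*(v + 2)*(v + 4)*(v - 4)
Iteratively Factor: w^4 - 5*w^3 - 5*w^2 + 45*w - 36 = (w + 3)*(w^3 - 8*w^2 + 19*w - 12) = (w - 4)*(w + 3)*(w^2 - 4*w + 3) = (w - 4)*(w - 1)*(w + 3)*(w - 3)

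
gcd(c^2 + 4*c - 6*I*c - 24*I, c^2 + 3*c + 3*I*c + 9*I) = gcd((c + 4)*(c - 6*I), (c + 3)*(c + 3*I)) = 1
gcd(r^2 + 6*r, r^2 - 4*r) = r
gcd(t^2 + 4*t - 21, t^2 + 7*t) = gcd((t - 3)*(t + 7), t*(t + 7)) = t + 7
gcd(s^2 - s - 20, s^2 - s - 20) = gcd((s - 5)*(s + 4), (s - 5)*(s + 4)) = s^2 - s - 20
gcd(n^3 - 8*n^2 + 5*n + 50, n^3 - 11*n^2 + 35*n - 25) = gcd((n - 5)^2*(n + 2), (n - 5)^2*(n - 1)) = n^2 - 10*n + 25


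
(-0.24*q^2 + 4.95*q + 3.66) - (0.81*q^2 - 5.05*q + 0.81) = -1.05*q^2 + 10.0*q + 2.85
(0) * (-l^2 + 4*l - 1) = 0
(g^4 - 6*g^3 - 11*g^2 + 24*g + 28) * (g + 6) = g^5 - 47*g^3 - 42*g^2 + 172*g + 168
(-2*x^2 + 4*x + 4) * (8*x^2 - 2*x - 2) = -16*x^4 + 36*x^3 + 28*x^2 - 16*x - 8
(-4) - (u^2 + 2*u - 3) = -u^2 - 2*u - 1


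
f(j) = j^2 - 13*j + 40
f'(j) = 2*j - 13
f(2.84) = 11.15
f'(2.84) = -7.32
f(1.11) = 26.80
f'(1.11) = -10.78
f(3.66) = 5.82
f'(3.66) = -5.68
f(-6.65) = 170.67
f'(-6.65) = -26.30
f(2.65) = 12.57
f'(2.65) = -7.70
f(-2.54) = 79.47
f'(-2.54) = -18.08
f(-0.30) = 43.99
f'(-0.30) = -13.60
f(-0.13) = 41.71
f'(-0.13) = -13.26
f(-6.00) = 154.00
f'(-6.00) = -25.00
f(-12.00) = 340.00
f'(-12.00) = -37.00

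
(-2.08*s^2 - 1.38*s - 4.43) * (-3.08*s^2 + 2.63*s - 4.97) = 6.4064*s^4 - 1.22*s^3 + 20.3526*s^2 - 4.7923*s + 22.0171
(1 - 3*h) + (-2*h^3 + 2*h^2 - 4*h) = -2*h^3 + 2*h^2 - 7*h + 1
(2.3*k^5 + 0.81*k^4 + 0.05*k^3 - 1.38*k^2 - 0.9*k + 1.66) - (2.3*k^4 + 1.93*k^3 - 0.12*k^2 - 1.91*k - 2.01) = 2.3*k^5 - 1.49*k^4 - 1.88*k^3 - 1.26*k^2 + 1.01*k + 3.67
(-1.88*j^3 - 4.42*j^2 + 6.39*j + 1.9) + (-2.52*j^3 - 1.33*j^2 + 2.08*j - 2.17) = -4.4*j^3 - 5.75*j^2 + 8.47*j - 0.27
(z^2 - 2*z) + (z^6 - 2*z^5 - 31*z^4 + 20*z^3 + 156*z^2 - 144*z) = z^6 - 2*z^5 - 31*z^4 + 20*z^3 + 157*z^2 - 146*z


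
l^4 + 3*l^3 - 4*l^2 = l^2*(l - 1)*(l + 4)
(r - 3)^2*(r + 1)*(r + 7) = r^4 + 2*r^3 - 32*r^2 + 30*r + 63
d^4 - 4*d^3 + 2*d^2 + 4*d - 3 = (d - 3)*(d - 1)^2*(d + 1)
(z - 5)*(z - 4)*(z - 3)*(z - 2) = z^4 - 14*z^3 + 71*z^2 - 154*z + 120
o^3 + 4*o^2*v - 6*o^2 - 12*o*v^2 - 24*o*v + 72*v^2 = (o - 6)*(o - 2*v)*(o + 6*v)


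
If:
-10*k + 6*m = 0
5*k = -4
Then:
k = -4/5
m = -4/3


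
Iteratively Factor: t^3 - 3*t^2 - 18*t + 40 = (t - 2)*(t^2 - t - 20) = (t - 5)*(t - 2)*(t + 4)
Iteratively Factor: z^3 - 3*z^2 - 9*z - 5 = (z + 1)*(z^2 - 4*z - 5) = (z - 5)*(z + 1)*(z + 1)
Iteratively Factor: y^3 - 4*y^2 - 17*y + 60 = (y - 5)*(y^2 + y - 12) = (y - 5)*(y - 3)*(y + 4)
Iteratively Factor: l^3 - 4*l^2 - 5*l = (l + 1)*(l^2 - 5*l) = l*(l + 1)*(l - 5)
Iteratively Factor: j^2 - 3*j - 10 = (j + 2)*(j - 5)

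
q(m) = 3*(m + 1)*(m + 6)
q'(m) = 6*m + 21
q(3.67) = 135.48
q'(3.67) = 43.02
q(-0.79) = 3.28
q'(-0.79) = 16.26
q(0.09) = 19.91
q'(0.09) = 21.54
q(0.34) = 25.49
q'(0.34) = 23.04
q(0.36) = 25.95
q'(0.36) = 23.16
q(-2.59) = -16.27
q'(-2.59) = 5.46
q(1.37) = 52.40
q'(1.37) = 29.22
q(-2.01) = -12.09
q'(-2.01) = 8.94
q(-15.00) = 378.00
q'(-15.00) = -69.00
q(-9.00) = 72.00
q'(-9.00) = -33.00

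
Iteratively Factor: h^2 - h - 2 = (h - 2)*(h + 1)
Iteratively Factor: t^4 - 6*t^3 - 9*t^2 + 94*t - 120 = (t - 5)*(t^3 - t^2 - 14*t + 24) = (t - 5)*(t + 4)*(t^2 - 5*t + 6) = (t - 5)*(t - 3)*(t + 4)*(t - 2)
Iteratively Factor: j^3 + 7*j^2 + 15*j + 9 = (j + 3)*(j^2 + 4*j + 3) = (j + 3)^2*(j + 1)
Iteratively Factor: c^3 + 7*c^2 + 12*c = (c + 3)*(c^2 + 4*c) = (c + 3)*(c + 4)*(c)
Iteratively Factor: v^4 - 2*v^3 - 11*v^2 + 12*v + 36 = (v - 3)*(v^3 + v^2 - 8*v - 12) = (v - 3)^2*(v^2 + 4*v + 4) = (v - 3)^2*(v + 2)*(v + 2)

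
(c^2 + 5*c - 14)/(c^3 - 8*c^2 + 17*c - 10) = (c + 7)/(c^2 - 6*c + 5)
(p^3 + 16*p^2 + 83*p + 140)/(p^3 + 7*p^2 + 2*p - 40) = (p + 7)/(p - 2)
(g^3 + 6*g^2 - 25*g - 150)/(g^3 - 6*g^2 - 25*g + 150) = (g + 6)/(g - 6)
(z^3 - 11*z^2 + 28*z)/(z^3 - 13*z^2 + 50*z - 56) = z/(z - 2)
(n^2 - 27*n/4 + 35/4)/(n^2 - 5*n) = (n - 7/4)/n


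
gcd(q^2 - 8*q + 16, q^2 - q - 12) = q - 4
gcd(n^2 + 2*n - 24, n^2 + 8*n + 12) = n + 6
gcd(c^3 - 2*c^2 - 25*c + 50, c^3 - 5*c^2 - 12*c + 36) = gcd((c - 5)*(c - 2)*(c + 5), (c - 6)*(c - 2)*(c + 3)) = c - 2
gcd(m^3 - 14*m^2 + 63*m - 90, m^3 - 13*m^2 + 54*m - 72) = m^2 - 9*m + 18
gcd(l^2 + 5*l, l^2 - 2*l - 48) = 1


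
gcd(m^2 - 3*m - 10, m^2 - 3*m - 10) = m^2 - 3*m - 10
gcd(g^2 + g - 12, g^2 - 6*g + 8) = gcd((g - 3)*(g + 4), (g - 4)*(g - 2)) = 1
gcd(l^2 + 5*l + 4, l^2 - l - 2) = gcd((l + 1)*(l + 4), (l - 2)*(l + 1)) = l + 1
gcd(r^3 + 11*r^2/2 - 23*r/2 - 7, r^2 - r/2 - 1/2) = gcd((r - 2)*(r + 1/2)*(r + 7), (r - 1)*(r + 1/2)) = r + 1/2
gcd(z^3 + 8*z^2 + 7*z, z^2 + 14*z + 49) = z + 7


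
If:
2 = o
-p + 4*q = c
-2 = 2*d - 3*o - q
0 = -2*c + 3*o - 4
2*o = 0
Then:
No Solution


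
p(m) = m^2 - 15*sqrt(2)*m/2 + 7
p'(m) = 2*m - 15*sqrt(2)/2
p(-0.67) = 14.56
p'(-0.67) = -11.95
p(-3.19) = 51.01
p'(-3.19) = -16.99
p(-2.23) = 35.63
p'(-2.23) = -15.07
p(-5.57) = 97.10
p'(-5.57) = -21.75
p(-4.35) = 72.06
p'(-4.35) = -19.31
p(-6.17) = 110.51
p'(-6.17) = -22.95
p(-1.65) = 27.22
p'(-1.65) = -13.91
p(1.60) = -7.41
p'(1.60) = -7.41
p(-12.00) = 278.28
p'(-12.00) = -34.61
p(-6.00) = 106.64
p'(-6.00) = -22.61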